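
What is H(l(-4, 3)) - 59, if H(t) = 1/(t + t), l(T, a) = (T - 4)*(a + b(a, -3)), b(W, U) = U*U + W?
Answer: -14161/240 ≈ -59.004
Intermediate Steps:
b(W, U) = W + U**2 (b(W, U) = U**2 + W = W + U**2)
l(T, a) = (-4 + T)*(9 + 2*a) (l(T, a) = (T - 4)*(a + (a + (-3)**2)) = (-4 + T)*(a + (a + 9)) = (-4 + T)*(a + (9 + a)) = (-4 + T)*(9 + 2*a))
H(t) = 1/(2*t)
H(l(-4, 3)) - 59 = 1/(2*(-36 - 8*3 - 4*3 - 4*(9 + 3))) - 59 = 1/(2*(-36 - 24 - 12 - 4*12)) - 59 = 1/(2*(-36 - 24 - 12 - 48)) - 59 = (1/2)/(-120) - 59 = (1/2)*(-1/120) - 59 = -1/240 - 59 = -14161/240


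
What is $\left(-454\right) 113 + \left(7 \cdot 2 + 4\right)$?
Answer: $-51284$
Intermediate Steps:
$\left(-454\right) 113 + \left(7 \cdot 2 + 4\right) = -51302 + \left(14 + 4\right) = -51302 + 18 = -51284$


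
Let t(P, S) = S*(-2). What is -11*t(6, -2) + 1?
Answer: -43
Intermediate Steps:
t(P, S) = -2*S
-11*t(6, -2) + 1 = -(-22)*(-2) + 1 = -11*4 + 1 = -44 + 1 = -43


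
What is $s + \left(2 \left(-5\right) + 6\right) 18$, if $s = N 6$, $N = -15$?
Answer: $-162$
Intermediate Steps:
$s = -90$ ($s = \left(-15\right) 6 = -90$)
$s + \left(2 \left(-5\right) + 6\right) 18 = -90 + \left(2 \left(-5\right) + 6\right) 18 = -90 + \left(-10 + 6\right) 18 = -90 - 72 = -162$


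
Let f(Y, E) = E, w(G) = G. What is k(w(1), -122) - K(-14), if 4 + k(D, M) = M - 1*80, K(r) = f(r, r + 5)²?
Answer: -287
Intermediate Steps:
K(r) = (5 + r)² (K(r) = (r + 5)² = (5 + r)²)
k(D, M) = -84 + M (k(D, M) = -4 + (M - 1*80) = -4 + (M - 80) = -4 + (-80 + M) = -84 + M)
k(w(1), -122) - K(-14) = (-84 - 122) - (5 - 14)² = -206 - 1*(-9)² = -206 - 1*81 = -206 - 81 = -287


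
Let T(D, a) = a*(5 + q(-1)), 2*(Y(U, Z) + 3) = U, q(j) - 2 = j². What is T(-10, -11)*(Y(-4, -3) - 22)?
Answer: 2376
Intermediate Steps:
q(j) = 2 + j²
Y(U, Z) = -3 + U/2
T(D, a) = 8*a (T(D, a) = a*(5 + (2 + (-1)²)) = a*(5 + (2 + 1)) = a*(5 + 3) = a*8 = 8*a)
T(-10, -11)*(Y(-4, -3) - 22) = (8*(-11))*((-3 + (½)*(-4)) - 22) = -88*((-3 - 2) - 22) = -88*(-5 - 22) = -88*(-27) = 2376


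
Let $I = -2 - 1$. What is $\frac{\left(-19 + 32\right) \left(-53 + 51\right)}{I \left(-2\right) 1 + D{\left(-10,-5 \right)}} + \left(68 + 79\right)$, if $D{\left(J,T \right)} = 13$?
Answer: $\frac{2767}{19} \approx 145.63$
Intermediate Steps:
$I = -3$
$\frac{\left(-19 + 32\right) \left(-53 + 51\right)}{I \left(-2\right) 1 + D{\left(-10,-5 \right)}} + \left(68 + 79\right) = \frac{\left(-19 + 32\right) \left(-53 + 51\right)}{\left(-3\right) \left(-2\right) 1 + 13} + \left(68 + 79\right) = \frac{13 \left(-2\right)}{6 \cdot 1 + 13} + 147 = - \frac{26}{6 + 13} + 147 = - \frac{26}{19} + 147 = \frac{2767}{19}$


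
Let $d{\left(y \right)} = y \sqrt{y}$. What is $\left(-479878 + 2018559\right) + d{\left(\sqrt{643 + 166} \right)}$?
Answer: $1538681 + 809^{\frac{3}{4}} \approx 1.5388 \cdot 10^{6}$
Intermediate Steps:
$d{\left(y \right)} = y^{\frac{3}{2}}$
$\left(-479878 + 2018559\right) + d{\left(\sqrt{643 + 166} \right)} = \left(-479878 + 2018559\right) + \left(\sqrt{643 + 166}\right)^{\frac{3}{2}} = 1538681 + \left(\sqrt{809}\right)^{\frac{3}{2}} = 1538681 + 809^{\frac{3}{4}}$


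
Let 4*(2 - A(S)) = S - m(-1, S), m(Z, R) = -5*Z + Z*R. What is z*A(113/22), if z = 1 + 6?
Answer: 105/22 ≈ 4.7727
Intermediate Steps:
m(Z, R) = -5*Z + R*Z
z = 7
A(S) = 13/4 - S/2 (A(S) = 2 - (S - (-1)*(-5 + S))/4 = 2 - (S - (5 - S))/4 = 2 - (S + (-5 + S))/4 = 2 - (-5 + 2*S)/4 = 2 + (5/4 - S/2) = 13/4 - S/2)
z*A(113/22) = 7*(13/4 - 113/(2*22)) = 7*(13/4 - ½*113/22) = 7*(13/4 - 113/44) = 7*(15/22) = 105/22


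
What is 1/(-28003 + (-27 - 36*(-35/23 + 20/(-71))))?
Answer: -1633/45666970 ≈ -3.5759e-5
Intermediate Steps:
1/(-28003 + (-27 - 36*(-35/23 + 20/(-71)))) = 1/(-28003 + (-27 - 36*(-35*1/23 + 20*(-1/71)))) = 1/(-28003 + (-27 - 36*(-35/23 - 20/71))) = 1/(-28003 + (-27 - 36*(-2945/1633))) = 1/(-28003 + (-27 + 106020/1633)) = 1/(-28003 + 61929/1633) = 1/(-45666970/1633) = -1633/45666970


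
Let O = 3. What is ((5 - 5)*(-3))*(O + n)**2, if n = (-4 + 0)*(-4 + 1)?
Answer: 0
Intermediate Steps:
n = 12 (n = -4*(-3) = 12)
((5 - 5)*(-3))*(O + n)**2 = ((5 - 5)*(-3))*(3 + 12)**2 = (0*(-3))*15**2 = 0*225 = 0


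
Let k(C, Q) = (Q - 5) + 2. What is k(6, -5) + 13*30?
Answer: 382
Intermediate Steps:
k(C, Q) = -3 + Q (k(C, Q) = (-5 + Q) + 2 = -3 + Q)
k(6, -5) + 13*30 = (-3 - 5) + 13*30 = -8 + 390 = 382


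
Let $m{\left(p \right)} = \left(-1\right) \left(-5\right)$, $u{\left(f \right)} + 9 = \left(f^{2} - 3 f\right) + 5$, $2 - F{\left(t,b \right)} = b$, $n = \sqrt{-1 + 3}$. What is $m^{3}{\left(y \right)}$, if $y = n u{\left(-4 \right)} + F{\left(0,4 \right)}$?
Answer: $125$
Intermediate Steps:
$n = \sqrt{2} \approx 1.4142$
$F{\left(t,b \right)} = 2 - b$
$u{\left(f \right)} = -4 + f^{2} - 3 f$ ($u{\left(f \right)} = -9 + \left(\left(f^{2} - 3 f\right) + 5\right) = -9 + \left(5 + f^{2} - 3 f\right) = -4 + f^{2} - 3 f$)
$y = -2 + 24 \sqrt{2}$ ($y = \sqrt{2} \left(-4 + \left(-4\right)^{2} - -12\right) + \left(2 - 4\right) = \sqrt{2} \left(-4 + 16 + 12\right) + \left(2 - 4\right) = \sqrt{2} \cdot 24 - 2 = 24 \sqrt{2} - 2 = -2 + 24 \sqrt{2} \approx 31.941$)
$m{\left(p \right)} = 5$
$m^{3}{\left(y \right)} = 5^{3} = 125$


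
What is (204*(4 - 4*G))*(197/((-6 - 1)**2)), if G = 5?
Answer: -643008/49 ≈ -13123.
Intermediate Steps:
(204*(4 - 4*G))*(197/((-6 - 1)**2)) = (204*(4 - 4*5))*(197/((-6 - 1)**2)) = (204*(4 - 20))*(197/((-7)**2)) = (204*(-16))*(197/49) = -643008/49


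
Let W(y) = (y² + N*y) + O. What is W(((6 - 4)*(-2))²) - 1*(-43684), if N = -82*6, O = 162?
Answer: 36230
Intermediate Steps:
N = -492
W(y) = 162 + y² - 492*y (W(y) = (y² - 492*y) + 162 = 162 + y² - 492*y)
W(((6 - 4)*(-2))²) - 1*(-43684) = (162 + (((6 - 4)*(-2))²)² - 492*4*(6 - 4)²) - 1*(-43684) = (162 + ((2*(-2))²)² - 492*(2*(-2))²) + 43684 = (162 + ((-4)²)² - 492*(-4)²) + 43684 = (162 + 16² - 492*16) + 43684 = (162 + 256 - 7872) + 43684 = -7454 + 43684 = 36230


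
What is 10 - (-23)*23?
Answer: 539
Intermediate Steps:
10 - (-23)*23 = 10 - 23*(-23) = 10 + 529 = 539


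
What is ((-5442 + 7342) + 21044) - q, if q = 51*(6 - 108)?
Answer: 28146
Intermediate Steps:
q = -5202 (q = 51*(-102) = -5202)
((-5442 + 7342) + 21044) - q = ((-5442 + 7342) + 21044) - 1*(-5202) = (1900 + 21044) + 5202 = 22944 + 5202 = 28146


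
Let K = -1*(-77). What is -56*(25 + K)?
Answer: -5712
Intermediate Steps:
K = 77
-56*(25 + K) = -56*(25 + 77) = -56*102 = -5712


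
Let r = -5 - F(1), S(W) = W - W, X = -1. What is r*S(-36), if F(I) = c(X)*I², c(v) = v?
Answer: 0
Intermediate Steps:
F(I) = -I²
S(W) = 0
r = -4 (r = -5 - (-1)*1² = -5 - (-1) = -5 - 1*(-1) = -5 + 1 = -4)
r*S(-36) = -4*0 = 0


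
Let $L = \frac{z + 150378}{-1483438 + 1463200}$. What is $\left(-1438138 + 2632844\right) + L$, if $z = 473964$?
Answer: $\frac{4029639281}{3373} \approx 1.1947 \cdot 10^{6}$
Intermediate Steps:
$L = - \frac{104057}{3373}$ ($L = \frac{473964 + 150378}{-1483438 + 1463200} = \frac{624342}{-20238} = 624342 \left(- \frac{1}{20238}\right) = - \frac{104057}{3373} \approx -30.85$)
$\left(-1438138 + 2632844\right) + L = \left(-1438138 + 2632844\right) - \frac{104057}{3373} = 1194706 - \frac{104057}{3373} = \frac{4029639281}{3373}$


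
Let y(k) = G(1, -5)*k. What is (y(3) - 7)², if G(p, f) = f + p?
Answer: 361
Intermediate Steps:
y(k) = -4*k (y(k) = (-5 + 1)*k = -4*k)
(y(3) - 7)² = (-4*3 - 7)² = (-12 - 7)² = (-19)² = 361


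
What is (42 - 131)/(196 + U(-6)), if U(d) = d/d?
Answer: -89/197 ≈ -0.45178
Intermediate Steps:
U(d) = 1
(42 - 131)/(196 + U(-6)) = (42 - 131)/(196 + 1) = -89/197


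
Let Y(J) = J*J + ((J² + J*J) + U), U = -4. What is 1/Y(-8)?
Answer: 1/188 ≈ 0.0053191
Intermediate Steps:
Y(J) = -4 + 3*J² (Y(J) = J*J + ((J² + J*J) - 4) = J² + ((J² + J²) - 4) = J² + (2*J² - 4) = J² + (-4 + 2*J²) = -4 + 3*J²)
1/Y(-8) = 1/(-4 + 3*(-8)²) = 1/(-4 + 3*64) = 1/(-4 + 192) = 1/188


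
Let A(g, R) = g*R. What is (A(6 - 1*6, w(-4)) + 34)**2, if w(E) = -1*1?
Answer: 1156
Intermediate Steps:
w(E) = -1
A(g, R) = R*g
(A(6 - 1*6, w(-4)) + 34)**2 = (-(6 - 1*6) + 34)**2 = (-(6 - 6) + 34)**2 = (-1*0 + 34)**2 = (0 + 34)**2 = 34**2 = 1156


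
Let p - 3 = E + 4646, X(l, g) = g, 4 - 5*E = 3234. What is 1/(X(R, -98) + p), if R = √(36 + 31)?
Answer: 1/3905 ≈ 0.00025608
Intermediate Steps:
E = -646 (E = ⅘ - ⅕*3234 = ⅘ - 3234/5 = -646)
R = √67 ≈ 8.1853
p = 4003 (p = 3 + (-646 + 4646) = 3 + 4000 = 4003)
1/(X(R, -98) + p) = 1/(-98 + 4003) = 1/3905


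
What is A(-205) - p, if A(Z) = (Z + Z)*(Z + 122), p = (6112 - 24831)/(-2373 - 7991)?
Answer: 352668201/10364 ≈ 34028.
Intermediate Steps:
p = 18719/10364 (p = -18719/(-10364) = -18719*(-1/10364) = 18719/10364 ≈ 1.8062)
A(Z) = 2*Z*(122 + Z) (A(Z) = (2*Z)*(122 + Z) = 2*Z*(122 + Z))
A(-205) - p = 2*(-205)*(122 - 205) - 1*18719/10364 = 2*(-205)*(-83) - 18719/10364 = 34030 - 18719/10364 = 352668201/10364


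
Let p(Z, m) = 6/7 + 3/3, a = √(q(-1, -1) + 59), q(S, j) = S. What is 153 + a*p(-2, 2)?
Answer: 153 + 13*√58/7 ≈ 167.14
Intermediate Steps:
a = √58 (a = √(-1 + 59) = √58 ≈ 7.6158)
p(Z, m) = 13/7 (p(Z, m) = 6*(⅐) + 3*(⅓) = 6/7 + 1 = 13/7)
153 + a*p(-2, 2) = 153 + √58*(13/7) = 153 + 13*√58/7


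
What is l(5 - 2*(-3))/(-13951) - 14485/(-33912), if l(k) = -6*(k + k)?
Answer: 206556619/473106312 ≈ 0.43660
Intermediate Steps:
l(k) = -12*k
l(5 - 2*(-3))/(-13951) - 14485/(-33912) = -12*(5 - 2*(-3))/(-13951) - 14485/(-33912) = -12*(5 + 6)*(-1/13951) - 14485*(-1/33912) = -12*11*(-1/13951) + 14485/33912 = -132*(-1/13951) + 14485/33912 = 132/13951 + 14485/33912 = 206556619/473106312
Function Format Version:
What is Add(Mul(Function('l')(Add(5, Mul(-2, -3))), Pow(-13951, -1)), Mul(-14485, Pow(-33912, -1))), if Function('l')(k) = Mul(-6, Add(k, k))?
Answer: Rational(206556619, 473106312) ≈ 0.43660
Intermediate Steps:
Function('l')(k) = Mul(-12, k) (Function('l')(k) = Mul(-6, Mul(2, k)) = Mul(-12, k))
Add(Mul(Function('l')(Add(5, Mul(-2, -3))), Pow(-13951, -1)), Mul(-14485, Pow(-33912, -1))) = Add(Mul(Mul(-12, Add(5, Mul(-2, -3))), Pow(-13951, -1)), Mul(-14485, Pow(-33912, -1))) = Add(Mul(Mul(-12, Add(5, 6)), Rational(-1, 13951)), Mul(-14485, Rational(-1, 33912))) = Add(Mul(Mul(-12, 11), Rational(-1, 13951)), Rational(14485, 33912)) = Add(Mul(-132, Rational(-1, 13951)), Rational(14485, 33912)) = Add(Rational(132, 13951), Rational(14485, 33912)) = Rational(206556619, 473106312)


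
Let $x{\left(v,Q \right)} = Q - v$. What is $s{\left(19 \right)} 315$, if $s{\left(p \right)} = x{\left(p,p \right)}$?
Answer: $0$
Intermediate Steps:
$s{\left(p \right)} = 0$ ($s{\left(p \right)} = p - p = 0$)
$s{\left(19 \right)} 315 = 0 \cdot 315 = 0$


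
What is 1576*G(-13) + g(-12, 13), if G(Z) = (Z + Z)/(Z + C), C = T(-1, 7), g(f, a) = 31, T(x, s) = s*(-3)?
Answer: 21015/17 ≈ 1236.2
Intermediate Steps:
T(x, s) = -3*s
C = -21 (C = -3*7 = -21)
G(Z) = 2*Z/(-21 + Z) (G(Z) = (Z + Z)/(Z - 21) = (2*Z)/(-21 + Z) = 2*Z/(-21 + Z))
1576*G(-13) + g(-12, 13) = 1576*(2*(-13)/(-21 - 13)) + 31 = 1576*(2*(-13)/(-34)) + 31 = 1576*(2*(-13)*(-1/34)) + 31 = 1576*(13/17) + 31 = 20488/17 + 31 = 21015/17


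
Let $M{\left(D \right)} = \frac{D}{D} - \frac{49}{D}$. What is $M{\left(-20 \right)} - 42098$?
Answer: $- \frac{841891}{20} \approx -42095.0$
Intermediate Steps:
$M{\left(D \right)} = 1 - \frac{49}{D}$
$M{\left(-20 \right)} - 42098 = \frac{-49 - 20}{-20} - 42098 = \left(- \frac{1}{20}\right) \left(-69\right) - 42098 = \frac{69}{20} - 42098 = - \frac{841891}{20}$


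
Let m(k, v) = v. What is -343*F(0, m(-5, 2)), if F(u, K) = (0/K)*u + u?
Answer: 0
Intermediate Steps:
F(u, K) = u (F(u, K) = 0*u + u = 0 + u = u)
-343*F(0, m(-5, 2)) = -343*0 = 0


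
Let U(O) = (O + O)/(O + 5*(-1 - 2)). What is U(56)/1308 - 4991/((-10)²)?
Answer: -66911537/1340700 ≈ -49.908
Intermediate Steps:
U(O) = 2*O/(-15 + O) (U(O) = (2*O)/(O + 5*(-3)) = (2*O)/(O - 15) = (2*O)/(-15 + O) = 2*O/(-15 + O))
U(56)/1308 - 4991/((-10)²) = (2*56/(-15 + 56))/1308 - 4991/((-10)²) = (2*56/41)*(1/1308) - 4991/100 = (2*56*(1/41))*(1/1308) - 4991*1/100 = (112/41)*(1/1308) - 4991/100 = 28/13407 - 4991/100 = -66911537/1340700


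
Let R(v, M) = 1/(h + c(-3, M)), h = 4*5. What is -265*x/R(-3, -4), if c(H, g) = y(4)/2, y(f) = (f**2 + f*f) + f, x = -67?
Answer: 674690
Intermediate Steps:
y(f) = f + 2*f**2 (y(f) = (f**2 + f**2) + f = 2*f**2 + f = f + 2*f**2)
c(H, g) = 18 (c(H, g) = (4*(1 + 2*4))/2 = (4*(1 + 8))*(1/2) = (4*9)*(1/2) = 36*(1/2) = 18)
h = 20
R(v, M) = 1/38 (R(v, M) = 1/(20 + 18) = 1/38)
-265*x/R(-3, -4) = -(-17755)/1/38 = -(-17755)*38 = -265*(-2546) = 674690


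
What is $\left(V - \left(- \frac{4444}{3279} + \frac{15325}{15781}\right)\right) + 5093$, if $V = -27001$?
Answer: $- \frac{1133629275203}{51745899} \approx -21908.0$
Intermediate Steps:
$\left(V - \left(- \frac{4444}{3279} + \frac{15325}{15781}\right)\right) + 5093 = \left(-27001 - \left(- \frac{4444}{3279} + \frac{15325}{15781}\right)\right) + 5093 = \left(-27001 - - \frac{19880089}{51745899}\right) + 5093 = \left(-27001 + \left(\frac{4444}{3279} - \frac{15325}{15781}\right)\right) + 5093 = \left(-27001 + \frac{19880089}{51745899}\right) + 5093 = - \frac{1397171138810}{51745899} + 5093 = - \frac{1133629275203}{51745899}$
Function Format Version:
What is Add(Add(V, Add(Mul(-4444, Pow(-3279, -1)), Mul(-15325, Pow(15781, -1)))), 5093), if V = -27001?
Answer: Rational(-1133629275203, 51745899) ≈ -21908.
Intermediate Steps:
Add(Add(V, Add(Mul(-4444, Pow(-3279, -1)), Mul(-15325, Pow(15781, -1)))), 5093) = Add(Add(-27001, Add(Mul(-4444, Pow(-3279, -1)), Mul(-15325, Pow(15781, -1)))), 5093) = Add(Add(-27001, Add(Mul(-4444, Rational(-1, 3279)), Mul(-15325, Rational(1, 15781)))), 5093) = Add(Add(-27001, Add(Rational(4444, 3279), Rational(-15325, 15781))), 5093) = Add(Add(-27001, Rational(19880089, 51745899)), 5093) = Add(Rational(-1397171138810, 51745899), 5093) = Rational(-1133629275203, 51745899)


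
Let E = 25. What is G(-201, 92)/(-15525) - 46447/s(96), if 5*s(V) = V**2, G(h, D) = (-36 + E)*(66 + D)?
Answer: -398825663/15897600 ≈ -25.087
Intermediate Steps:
G(h, D) = -726 - 11*D (G(h, D) = (-36 + 25)*(66 + D) = -11*(66 + D) = -726 - 11*D)
s(V) = V**2/5
G(-201, 92)/(-15525) - 46447/s(96) = (-726 - 11*92)/(-15525) - 46447/((1/5)*96**2) = (-726 - 1012)*(-1/15525) - 46447/((1/5)*9216) = -1738*(-1/15525) - 46447/9216/5 = 1738/15525 - 46447*5/9216 = 1738/15525 - 232235/9216 = -398825663/15897600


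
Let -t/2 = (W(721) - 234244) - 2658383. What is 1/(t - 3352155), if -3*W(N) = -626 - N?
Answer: 1/2432201 ≈ 4.1115e-7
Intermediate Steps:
W(N) = 626/3 + N/3 (W(N) = -(-626 - N)/3 = 626/3 + N/3)
t = 5784356 (t = -2*(((626/3 + (1/3)*721) - 234244) - 2658383) = -2*(((626/3 + 721/3) - 234244) - 2658383) = -2*((449 - 234244) - 2658383) = -2*(-233795 - 2658383) = -2*(-2892178) = 5784356)
1/(t - 3352155) = 1/(5784356 - 3352155) = 1/2432201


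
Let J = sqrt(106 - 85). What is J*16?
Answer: 16*sqrt(21) ≈ 73.321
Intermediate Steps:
J = sqrt(21) ≈ 4.5826
J*16 = sqrt(21)*16 = 16*sqrt(21)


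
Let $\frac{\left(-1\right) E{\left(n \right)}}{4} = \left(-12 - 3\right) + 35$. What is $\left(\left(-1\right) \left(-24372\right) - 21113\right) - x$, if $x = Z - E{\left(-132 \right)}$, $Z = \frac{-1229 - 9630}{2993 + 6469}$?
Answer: $\frac{30090557}{9462} \approx 3180.1$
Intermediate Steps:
$E{\left(n \right)} = -80$ ($E{\left(n \right)} = - 4 \left(\left(-12 - 3\right) + 35\right) = - 4 \left(-15 + 35\right) = \left(-4\right) 20 = -80$)
$Z = - \frac{10859}{9462} \approx -1.1476$
$x = \frac{746101}{9462}$ ($x = - \frac{10859}{9462} - -80 = - \frac{10859}{9462} + 80 = \frac{746101}{9462} \approx 78.852$)
$\left(\left(-1\right) \left(-24372\right) - 21113\right) - x = \left(\left(-1\right) \left(-24372\right) - 21113\right) - \frac{746101}{9462} = \left(24372 - 21113\right) - \frac{746101}{9462} = 3259 - \frac{746101}{9462} = \frac{30090557}{9462}$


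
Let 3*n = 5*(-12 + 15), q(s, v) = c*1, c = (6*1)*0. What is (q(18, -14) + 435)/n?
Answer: 87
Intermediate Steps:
c = 0 (c = 6*0 = 0)
q(s, v) = 0 (q(s, v) = 0*1 = 0)
n = 5 (n = (5*(-12 + 15))/3 = (5*3)/3 = (1/3)*15 = 5)
(q(18, -14) + 435)/n = (0 + 435)/5 = 435*(1/5) = 87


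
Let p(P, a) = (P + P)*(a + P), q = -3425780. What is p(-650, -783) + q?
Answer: -1562880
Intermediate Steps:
p(P, a) = 2*P*(P + a) (p(P, a) = (2*P)*(P + a) = 2*P*(P + a))
p(-650, -783) + q = 2*(-650)*(-650 - 783) - 3425780 = 2*(-650)*(-1433) - 3425780 = 1862900 - 3425780 = -1562880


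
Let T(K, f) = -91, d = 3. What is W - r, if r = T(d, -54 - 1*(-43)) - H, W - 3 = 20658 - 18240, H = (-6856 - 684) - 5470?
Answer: -10498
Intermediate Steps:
H = -13010 (H = -7540 - 5470 = -13010)
W = 2421 (W = 3 + (20658 - 18240) = 3 + 2418 = 2421)
r = 12919 (r = -91 - 1*(-13010) = -91 + 13010 = 12919)
W - r = 2421 - 1*12919 = 2421 - 12919 = -10498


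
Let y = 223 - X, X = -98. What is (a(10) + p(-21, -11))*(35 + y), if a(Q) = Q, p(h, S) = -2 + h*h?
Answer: 159844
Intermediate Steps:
p(h, S) = -2 + h**2
y = 321 (y = 223 - 1*(-98) = 223 + 98 = 321)
(a(10) + p(-21, -11))*(35 + y) = (10 + (-2 + (-21)**2))*(35 + 321) = (10 + (-2 + 441))*356 = (10 + 439)*356 = 449*356 = 159844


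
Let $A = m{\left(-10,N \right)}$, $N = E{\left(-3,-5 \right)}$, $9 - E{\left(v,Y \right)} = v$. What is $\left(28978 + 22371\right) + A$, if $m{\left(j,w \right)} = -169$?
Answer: $51180$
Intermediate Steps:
$E{\left(v,Y \right)} = 9 - v$
$N = 12$ ($N = 9 - -3 = 9 + 3 = 12$)
$A = -169$
$\left(28978 + 22371\right) + A = \left(28978 + 22371\right) - 169 = 51349 - 169 = 51180$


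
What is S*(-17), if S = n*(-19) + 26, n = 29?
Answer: 8925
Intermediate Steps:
S = -525 (S = 29*(-19) + 26 = -551 + 26 = -525)
S*(-17) = -525*(-17) = 8925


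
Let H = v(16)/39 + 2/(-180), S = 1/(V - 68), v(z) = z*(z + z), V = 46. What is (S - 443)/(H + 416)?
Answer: -5701995/5522737 ≈ -1.0325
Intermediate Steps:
v(z) = 2*z² (v(z) = z*(2*z) = 2*z²)
S = -1/22 (S = 1/(46 - 68) = 1/(-22) = -1/22 ≈ -0.045455)
H = 15347/1170 (H = (2*16²)/39 + 2/(-180) = (2*256)*(1/39) + 2*(-1/180) = 512*(1/39) - 1/90 = 512/39 - 1/90 = 15347/1170 ≈ 13.117)
(S - 443)/(H + 416) = (-1/22 - 443)/(15347/1170 + 416) = -9747/(22*502067/1170) = -9747/22*1170/502067 = -5701995/5522737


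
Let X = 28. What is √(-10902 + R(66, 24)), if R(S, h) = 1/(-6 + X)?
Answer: I*√5276546/22 ≈ 104.41*I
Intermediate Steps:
R(S, h) = 1/22 (R(S, h) = 1/(-6 + 28) = 1/22)
√(-10902 + R(66, 24)) = √(-10902 + 1/22) = √(-239843/22) = I*√5276546/22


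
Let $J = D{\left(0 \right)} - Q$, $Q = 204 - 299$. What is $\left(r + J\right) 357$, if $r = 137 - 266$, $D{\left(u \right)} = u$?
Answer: $-12138$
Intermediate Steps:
$r = -129$ ($r = 137 - 266 = -129$)
$Q = -95$ ($Q = 204 - 299 = -95$)
$J = 95$ ($J = 0 - -95 = 0 + 95 = 95$)
$\left(r + J\right) 357 = \left(-129 + 95\right) 357 = \left(-34\right) 357 = -12138$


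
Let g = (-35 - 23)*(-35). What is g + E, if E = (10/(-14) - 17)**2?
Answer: 114846/49 ≈ 2343.8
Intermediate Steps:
E = 15376/49 (E = (10*(-1/14) - 17)**2 = (-5/7 - 17)**2 = (-124/7)**2 = 15376/49 ≈ 313.80)
g = 2030 (g = -58*(-35) = 2030)
g + E = 2030 + 15376/49 = 114846/49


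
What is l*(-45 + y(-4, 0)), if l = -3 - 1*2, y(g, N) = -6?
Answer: 255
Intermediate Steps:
l = -5 (l = -3 - 2 = -5)
l*(-45 + y(-4, 0)) = -5*(-45 - 6) = -5*(-51) = 255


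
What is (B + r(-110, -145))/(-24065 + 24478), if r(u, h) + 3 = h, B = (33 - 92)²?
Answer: 3333/413 ≈ 8.0702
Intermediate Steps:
B = 3481 (B = (-59)² = 3481)
r(u, h) = -3 + h
(B + r(-110, -145))/(-24065 + 24478) = (3481 + (-3 - 145))/(-24065 + 24478) = (3481 - 148)/413 = 3333*(1/413) = 3333/413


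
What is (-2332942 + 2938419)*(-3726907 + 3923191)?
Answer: 118845447468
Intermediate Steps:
(-2332942 + 2938419)*(-3726907 + 3923191) = 605477*196284 = 118845447468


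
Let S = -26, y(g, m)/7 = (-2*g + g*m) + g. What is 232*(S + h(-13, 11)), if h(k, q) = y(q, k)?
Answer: -256128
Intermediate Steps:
y(g, m) = -7*g + 7*g*m (y(g, m) = 7*((-2*g + g*m) + g) = 7*(-g + g*m) = -7*g + 7*g*m)
h(k, q) = 7*q*(-1 + k)
232*(S + h(-13, 11)) = 232*(-26 + 7*11*(-1 - 13)) = 232*(-26 + 7*11*(-14)) = 232*(-26 - 1078) = 232*(-1104) = -256128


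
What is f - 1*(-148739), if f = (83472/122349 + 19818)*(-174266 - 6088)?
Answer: -145767817139935/40783 ≈ -3.5742e+9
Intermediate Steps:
f = -145773883162572/40783 (f = (83472*(1/122349) + 19818)*(-180354) = (27824/40783 + 19818)*(-180354) = (808265318/40783)*(-180354) = -145773883162572/40783 ≈ -3.5744e+9)
f - 1*(-148739) = -145773883162572/40783 - 1*(-148739) = -145773883162572/40783 + 148739 = -145767817139935/40783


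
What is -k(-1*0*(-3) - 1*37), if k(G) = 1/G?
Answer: 1/37 ≈ 0.027027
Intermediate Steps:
-k(-1*0*(-3) - 1*37) = -1/(-1*0*(-3) - 1*37) = -1/(0*(-3) - 37) = -1/(0 - 37) = -1/(-37) = -1*(-1/37) = 1/37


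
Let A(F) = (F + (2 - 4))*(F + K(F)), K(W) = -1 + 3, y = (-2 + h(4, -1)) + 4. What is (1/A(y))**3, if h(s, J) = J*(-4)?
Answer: 1/32768 ≈ 3.0518e-5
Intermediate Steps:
h(s, J) = -4*J
y = 6 (y = (-2 - 4*(-1)) + 4 = (-2 + 4) + 4 = 2 + 4 = 6)
K(W) = 2
A(F) = (-2 + F)*(2 + F) (A(F) = (F + (2 - 4))*(F + 2) = (F - 2)*(2 + F) = (-2 + F)*(2 + F))
(1/A(y))**3 = (1/(-4 + 6**2))**3 = (1/(-4 + 36))**3 = (1/32)**3 = 1/32768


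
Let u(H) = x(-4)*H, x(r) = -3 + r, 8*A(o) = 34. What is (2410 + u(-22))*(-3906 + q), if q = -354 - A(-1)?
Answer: -10933537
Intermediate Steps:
A(o) = 17/4 (A(o) = (⅛)*34 = 17/4)
q = -1433/4 (q = -354 - 1*17/4 = -354 - 17/4 = -1433/4 ≈ -358.25)
u(H) = -7*H (u(H) = (-3 - 4)*H = -7*H)
(2410 + u(-22))*(-3906 + q) = (2410 - 7*(-22))*(-3906 - 1433/4) = (2410 + 154)*(-17057/4) = 2564*(-17057/4) = -10933537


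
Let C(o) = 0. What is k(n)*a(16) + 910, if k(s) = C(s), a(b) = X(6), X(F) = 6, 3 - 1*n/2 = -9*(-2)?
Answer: 910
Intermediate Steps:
n = -30 (n = 6 - (-6)*3*(-2) = 6 - (-6)*(-6) = 6 - 2*18 = 6 - 36 = -30)
a(b) = 6
k(s) = 0
k(n)*a(16) + 910 = 0*6 + 910 = 0 + 910 = 910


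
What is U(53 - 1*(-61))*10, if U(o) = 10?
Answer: 100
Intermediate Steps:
U(53 - 1*(-61))*10 = 10*10 = 100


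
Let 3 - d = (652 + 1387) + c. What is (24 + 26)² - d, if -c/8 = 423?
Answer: 1152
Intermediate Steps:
c = -3384 (c = -8*423 = -3384)
d = 1348 (d = 3 - ((652 + 1387) - 3384) = 3 - (2039 - 3384) = 3 - 1*(-1345) = 3 + 1345 = 1348)
(24 + 26)² - d = (24 + 26)² - 1*1348 = 50² - 1348 = 2500 - 1348 = 1152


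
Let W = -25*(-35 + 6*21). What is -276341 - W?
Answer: -274066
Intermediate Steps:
W = -2275 (W = -25*(-35 + 126) = -25*91 = -2275)
-276341 - W = -276341 - 1*(-2275) = -276341 + 2275 = -274066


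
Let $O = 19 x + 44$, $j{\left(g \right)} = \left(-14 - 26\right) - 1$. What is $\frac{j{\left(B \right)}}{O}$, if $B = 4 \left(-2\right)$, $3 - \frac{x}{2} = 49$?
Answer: $\frac{41}{1704} \approx 0.024061$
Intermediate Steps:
$x = -92$ ($x = 6 - 98 = -92$)
$B = -8$
$j{\left(g \right)} = -41$ ($j{\left(g \right)} = -40 - 1 = -41$)
$O = -1704$ ($O = 19 \left(-92\right) + 44 = -1748 + 44 = -1704$)
$\frac{j{\left(B \right)}}{O} = - \frac{41}{-1704} = \left(-41\right) \left(- \frac{1}{1704}\right) = \frac{41}{1704}$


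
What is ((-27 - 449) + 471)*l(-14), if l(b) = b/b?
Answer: -5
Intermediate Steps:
l(b) = 1
((-27 - 449) + 471)*l(-14) = ((-27 - 449) + 471)*1 = (-476 + 471)*1 = -5*1 = -5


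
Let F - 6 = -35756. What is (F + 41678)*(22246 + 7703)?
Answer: 177537672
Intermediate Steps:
F = -35750 (F = 6 - 35756 = -35750)
(F + 41678)*(22246 + 7703) = (-35750 + 41678)*(22246 + 7703) = 5928*29949 = 177537672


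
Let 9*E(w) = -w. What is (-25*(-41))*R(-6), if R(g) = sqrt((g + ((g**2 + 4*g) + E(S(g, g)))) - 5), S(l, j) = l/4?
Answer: 1025*sqrt(42)/6 ≈ 1107.1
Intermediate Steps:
S(l, j) = l/4 (S(l, j) = l*(1/4) = l/4)
E(w) = -w/9 (E(w) = (-w)/9 = -w/9)
R(g) = sqrt(-5 + g**2 + 179*g/36) (R(g) = sqrt((g + ((g**2 + 4*g) - g/36)) - 5) = sqrt((g + (g**2 + 143*g/36)) - 5) = sqrt((g**2 + 179*g/36) - 5) = sqrt(-5 + g**2 + 179*g/36))
(-25*(-41))*R(-6) = (-25*(-41))*(sqrt(-180 + 36*(-6)**2 + 179*(-6))/6) = 1025*(sqrt(-180 + 36*36 - 1074)/6) = 1025*(sqrt(-180 + 1296 - 1074)/6) = 1025*(sqrt(42)/6) = 1025*sqrt(42)/6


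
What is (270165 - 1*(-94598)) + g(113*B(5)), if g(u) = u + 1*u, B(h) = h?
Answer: 365893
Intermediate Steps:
g(u) = 2*u (g(u) = u + u = 2*u)
(270165 - 1*(-94598)) + g(113*B(5)) = (270165 - 1*(-94598)) + 2*(113*5) = (270165 + 94598) + 2*565 = 364763 + 1130 = 365893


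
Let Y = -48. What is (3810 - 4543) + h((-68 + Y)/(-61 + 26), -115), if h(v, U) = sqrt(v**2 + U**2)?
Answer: -733 + sqrt(16214081)/35 ≈ -617.95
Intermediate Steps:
h(v, U) = sqrt(U**2 + v**2)
(3810 - 4543) + h((-68 + Y)/(-61 + 26), -115) = (3810 - 4543) + sqrt((-115)**2 + ((-68 - 48)/(-61 + 26))**2) = -733 + sqrt(13225 + (-116/(-35))**2) = -733 + sqrt(13225 + (-116*(-1/35))**2) = -733 + sqrt(13225 + (116/35)**2) = -733 + sqrt(13225 + 13456/1225) = -733 + sqrt(16214081/1225) = -733 + sqrt(16214081)/35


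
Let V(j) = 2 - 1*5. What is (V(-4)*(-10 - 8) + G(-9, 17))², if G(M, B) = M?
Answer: 2025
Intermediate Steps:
V(j) = -3 (V(j) = 2 - 5 = -3)
(V(-4)*(-10 - 8) + G(-9, 17))² = (-3*(-10 - 8) - 9)² = (-3*(-18) - 9)² = (54 - 9)² = 45² = 2025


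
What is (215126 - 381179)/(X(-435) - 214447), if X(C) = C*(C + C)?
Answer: -166053/164003 ≈ -1.0125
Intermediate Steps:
X(C) = 2*C**2 (X(C) = C*(2*C) = 2*C**2)
(215126 - 381179)/(X(-435) - 214447) = (215126 - 381179)/(2*(-435)**2 - 214447) = -166053/(2*189225 - 214447) = -166053/(378450 - 214447) = -166053/164003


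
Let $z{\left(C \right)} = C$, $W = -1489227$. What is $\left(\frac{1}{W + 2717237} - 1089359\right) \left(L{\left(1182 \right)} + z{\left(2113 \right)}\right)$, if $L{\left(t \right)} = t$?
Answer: $- \frac{881573128343151}{245602} \approx -3.5894 \cdot 10^{9}$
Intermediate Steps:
$\left(\frac{1}{W + 2717237} - 1089359\right) \left(L{\left(1182 \right)} + z{\left(2113 \right)}\right) = \left(\frac{1}{-1489227 + 2717237} - 1089359\right) \left(1182 + 2113\right) = \left(\frac{1}{1228010} - 1089359\right) 3295 = \left(- \frac{1337743745589}{1228010}\right) 3295 = - \frac{881573128343151}{245602}$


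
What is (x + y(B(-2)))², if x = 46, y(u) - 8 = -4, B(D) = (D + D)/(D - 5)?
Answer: 2500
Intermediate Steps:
B(D) = 2*D/(-5 + D) (B(D) = (2*D)/(-5 + D) = 2*D/(-5 + D))
y(u) = 4 (y(u) = 8 - 4 = 4)
(x + y(B(-2)))² = (46 + 4)² = 50² = 2500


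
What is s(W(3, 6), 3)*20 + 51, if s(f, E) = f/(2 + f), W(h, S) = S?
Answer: 66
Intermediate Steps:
s(f, E) = f/(2 + f)
s(W(3, 6), 3)*20 + 51 = (6/(2 + 6))*20 + 51 = (6/8)*20 + 51 = (6*(1/8))*20 + 51 = (3/4)*20 + 51 = 15 + 51 = 66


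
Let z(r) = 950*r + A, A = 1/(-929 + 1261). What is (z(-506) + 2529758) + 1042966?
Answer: 1026551969/332 ≈ 3.0920e+6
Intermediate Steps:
A = 1/332 ≈ 0.0030120
z(r) = 1/332 + 950*r (z(r) = 950*r + 1/332 = 1/332 + 950*r)
(z(-506) + 2529758) + 1042966 = ((1/332 + 950*(-506)) + 2529758) + 1042966 = ((1/332 - 480700) + 2529758) + 1042966 = (-159592399/332 + 2529758) + 1042966 = 680287257/332 + 1042966 = 1026551969/332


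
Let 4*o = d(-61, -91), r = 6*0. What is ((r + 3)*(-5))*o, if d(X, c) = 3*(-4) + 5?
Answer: 105/4 ≈ 26.250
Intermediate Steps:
d(X, c) = -7 (d(X, c) = -12 + 5 = -7)
r = 0
o = -7/4 (o = (¼)*(-7) = -7/4 ≈ -1.7500)
((r + 3)*(-5))*o = ((0 + 3)*(-5))*(-7/4) = (3*(-5))*(-7/4) = -15*(-7/4) = 105/4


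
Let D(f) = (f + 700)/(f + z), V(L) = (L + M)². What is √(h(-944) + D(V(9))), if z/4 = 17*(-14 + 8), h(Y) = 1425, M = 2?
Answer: √117140198/287 ≈ 37.711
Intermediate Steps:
z = -408 (z = 4*(17*(-14 + 8)) = 4*(17*(-6)) = 4*(-102) = -408)
V(L) = (2 + L)² (V(L) = (L + 2)² = (2 + L)²)
D(f) = (700 + f)/(-408 + f) (D(f) = (f + 700)/(f - 408) = (700 + f)/(-408 + f))
√(h(-944) + D(V(9))) = √(1425 + (700 + (2 + 9)²)/(-408 + (2 + 9)²)) = √(1425 + (700 + 11²)/(-408 + 11²)) = √(1425 + (700 + 121)/(-408 + 121)) = √(1425 + 821/(-287)) = √(1425 - 1/287*821) = √(1425 - 821/287) = √(408154/287) = √117140198/287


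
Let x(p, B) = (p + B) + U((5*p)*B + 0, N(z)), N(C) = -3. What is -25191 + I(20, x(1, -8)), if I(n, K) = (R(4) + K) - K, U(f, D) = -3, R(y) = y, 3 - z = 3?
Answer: -25187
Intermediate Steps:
z = 0 (z = 3 - 1*3 = 3 - 3 = 0)
x(p, B) = -3 + B + p (x(p, B) = (p + B) - 3 = (B + p) - 3 = -3 + B + p)
I(n, K) = 4 (I(n, K) = (4 + K) - K = 4)
-25191 + I(20, x(1, -8)) = -25191 + 4 = -25187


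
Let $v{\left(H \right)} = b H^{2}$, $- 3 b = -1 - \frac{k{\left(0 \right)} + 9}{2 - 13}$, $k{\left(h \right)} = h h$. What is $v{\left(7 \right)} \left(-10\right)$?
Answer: $- \frac{980}{33} \approx -29.697$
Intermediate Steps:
$k{\left(h \right)} = h^{2}$
$b = \frac{2}{33}$ ($b = - \frac{-1 - \frac{0^{2} + 9}{2 - 13}}{3} = - \frac{-1 - \frac{0 + 9}{-11}}{3} = - \frac{-1 - 9 \left(- \frac{1}{11}\right)}{3} = - \frac{-1 - - \frac{9}{11}}{3} = - \frac{-1 + \frac{9}{11}}{3} = \left(- \frac{1}{3}\right) \left(- \frac{2}{11}\right) = \frac{2}{33} \approx 0.060606$)
$v{\left(H \right)} = \frac{2 H^{2}}{33}$
$v{\left(7 \right)} \left(-10\right) = \frac{2 \cdot 7^{2}}{33} \left(-10\right) = \frac{2}{33} \cdot 49 \left(-10\right) = \frac{98}{33} \left(-10\right) = - \frac{980}{33}$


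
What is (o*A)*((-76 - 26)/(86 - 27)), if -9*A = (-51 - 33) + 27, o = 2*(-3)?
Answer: 3876/59 ≈ 65.695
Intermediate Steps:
o = -6
A = 19/3 (A = -((-51 - 33) + 27)/9 = -(-84 + 27)/9 = -⅑*(-57) = 19/3 ≈ 6.3333)
(o*A)*((-76 - 26)/(86 - 27)) = (-6*19/3)*((-76 - 26)/(86 - 27)) = -(-3876)/59 = -38*(-102/59) = 3876/59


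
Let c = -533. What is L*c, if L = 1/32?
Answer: -533/32 ≈ -16.656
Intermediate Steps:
L = 1/32 ≈ 0.031250
L*c = (1/32)*(-533) = -533/32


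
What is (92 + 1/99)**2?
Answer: 82973881/9801 ≈ 8465.9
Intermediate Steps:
(92 + 1/99)**2 = (9109/99)**2 = 82973881/9801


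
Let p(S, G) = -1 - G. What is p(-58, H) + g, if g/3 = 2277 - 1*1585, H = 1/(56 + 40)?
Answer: 199199/96 ≈ 2075.0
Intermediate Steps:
H = 1/96 ≈ 0.010417
g = 2076 (g = 3*(2277 - 1*1585) = 3*(2277 - 1585) = 3*692 = 2076)
p(-58, H) + g = (-1 - 1*1/96) + 2076 = (-1 - 1/96) + 2076 = -97/96 + 2076 = 199199/96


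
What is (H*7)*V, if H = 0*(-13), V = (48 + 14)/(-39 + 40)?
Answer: 0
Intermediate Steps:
V = 62 (V = 62/1 = 62*1 = 62)
H = 0
(H*7)*V = (0*7)*62 = 0*62 = 0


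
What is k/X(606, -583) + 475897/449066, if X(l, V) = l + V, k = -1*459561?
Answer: -206362274395/10328518 ≈ -19980.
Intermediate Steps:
k = -459561
X(l, V) = V + l
k/X(606, -583) + 475897/449066 = -459561/(-583 + 606) + 475897/449066 = -459561/23 + 475897*(1/449066) = -459561*1/23 + 475897/449066 = -459561/23 + 475897/449066 = -206362274395/10328518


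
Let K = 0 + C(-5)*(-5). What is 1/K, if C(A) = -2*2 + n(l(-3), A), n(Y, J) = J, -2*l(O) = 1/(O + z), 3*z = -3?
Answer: 1/45 ≈ 0.022222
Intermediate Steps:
z = -1 (z = (1/3)*(-3) = -1)
l(O) = -1/(2*(-1 + O)) (l(O) = -1/(2*(O - 1)) = -1/(2*(-1 + O)))
C(A) = -4 + A (C(A) = -2*2 + A = -4 + A)
K = 45 (K = 0 + (-4 - 5)*(-5) = 0 - 9*(-5) = 0 + 45 = 45)
1/K = 1/45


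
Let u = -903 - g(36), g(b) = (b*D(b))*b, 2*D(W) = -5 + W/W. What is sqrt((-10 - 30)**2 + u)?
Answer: sqrt(3289) ≈ 57.350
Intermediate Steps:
D(W) = -2 (D(W) = (-5 + W/W)/2 = (-5 + 1)/2 = (1/2)*(-4) = -2)
g(b) = -2*b**2 (g(b) = (b*(-2))*b = (-2*b)*b = -2*b**2)
u = 1689 (u = -903 - (-2)*36**2 = -903 - (-2)*1296 = -903 - 1*(-2592) = -903 + 2592 = 1689)
sqrt((-10 - 30)**2 + u) = sqrt((-10 - 30)**2 + 1689) = sqrt((-40)**2 + 1689) = sqrt(1600 + 1689) = sqrt(3289)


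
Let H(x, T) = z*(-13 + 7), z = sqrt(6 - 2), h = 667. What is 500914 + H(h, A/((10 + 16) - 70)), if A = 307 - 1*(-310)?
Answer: 500902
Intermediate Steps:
A = 617 (A = 307 + 310 = 617)
z = 2 (z = sqrt(4) = 2)
H(x, T) = -12 (H(x, T) = 2*(-13 + 7) = 2*(-6) = -12)
500914 + H(h, A/((10 + 16) - 70)) = 500914 - 12 = 500902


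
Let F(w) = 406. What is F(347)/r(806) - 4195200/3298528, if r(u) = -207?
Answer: -68987774/21337353 ≈ -3.2332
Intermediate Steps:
F(347)/r(806) - 4195200/3298528 = 406/(-207) - 4195200/3298528 = 406*(-1/207) - 4195200*1/3298528 = -406/207 - 131100/103079 = -68987774/21337353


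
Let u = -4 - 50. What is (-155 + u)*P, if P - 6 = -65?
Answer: 12331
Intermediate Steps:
P = -59 (P = 6 - 65 = -59)
u = -54
(-155 + u)*P = (-155 - 54)*(-59) = -209*(-59) = 12331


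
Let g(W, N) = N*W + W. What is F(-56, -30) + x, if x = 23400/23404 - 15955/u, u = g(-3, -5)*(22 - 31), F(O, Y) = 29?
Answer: 112309837/631908 ≈ 177.73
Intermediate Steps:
g(W, N) = W + N*W
u = -108 (u = (-3*(1 - 5))*(22 - 31) = -3*(-4)*(-9) = 12*(-9) = -108)
x = 93984505/631908 (x = 23400/23404 - 15955/(-108) = 23400*(1/23404) - 15955*(-1/108) = 5850/5851 + 15955/108 = 93984505/631908 ≈ 148.73)
F(-56, -30) + x = 29 + 93984505/631908 = 112309837/631908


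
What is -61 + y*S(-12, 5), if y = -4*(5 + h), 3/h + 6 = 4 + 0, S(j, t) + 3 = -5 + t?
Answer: -19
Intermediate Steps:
S(j, t) = -8 + t (S(j, t) = -3 + (-5 + t) = -8 + t)
h = -3/2 (h = 3/(-6 + (4 + 0)) = 3/(-6 + 4) = 3/(-2) = 3*(-½) = -3/2 ≈ -1.5000)
y = -14 (y = -4*(5 - 3/2) = -4*7/2 = -14)
-61 + y*S(-12, 5) = -61 - 14*(-8 + 5) = -61 - 14*(-3) = -61 + 42 = -19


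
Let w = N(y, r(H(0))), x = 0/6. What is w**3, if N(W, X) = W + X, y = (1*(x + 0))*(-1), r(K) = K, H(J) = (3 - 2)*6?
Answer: 216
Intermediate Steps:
x = 0 (x = 0*(1/6) = 0)
H(J) = 6 (H(J) = 1*6 = 6)
y = 0 (y = (1*(0 + 0))*(-1) = (1*0)*(-1) = 0*(-1) = 0)
w = 6 (w = 0 + 6 = 6)
w**3 = 6**3 = 216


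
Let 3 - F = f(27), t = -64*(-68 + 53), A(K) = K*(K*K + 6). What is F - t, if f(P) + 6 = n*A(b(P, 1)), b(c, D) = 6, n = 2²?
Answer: -1959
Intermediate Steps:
n = 4
A(K) = K*(6 + K²) (A(K) = K*(K² + 6) = K*(6 + K²))
t = 960 (t = -64*(-15) = 960)
f(P) = 1002 (f(P) = -6 + 4*(6*(6 + 6²)) = -6 + 4*(6*(6 + 36)) = -6 + 4*(6*42) = -6 + 4*252 = -6 + 1008 = 1002)
F = -999 (F = 3 - 1*1002 = 3 - 1002 = -999)
F - t = -999 - 1*960 = -999 - 960 = -1959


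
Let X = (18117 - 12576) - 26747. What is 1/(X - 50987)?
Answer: -1/72193 ≈ -1.3852e-5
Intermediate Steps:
X = -21206 (X = 5541 - 26747 = -21206)
1/(X - 50987) = 1/(-21206 - 50987) = 1/(-72193) = -1/72193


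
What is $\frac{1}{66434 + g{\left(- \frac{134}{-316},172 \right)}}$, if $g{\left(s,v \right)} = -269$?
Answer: $\frac{1}{66165} \approx 1.5114 \cdot 10^{-5}$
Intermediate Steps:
$\frac{1}{66434 + g{\left(- \frac{134}{-316},172 \right)}} = \frac{1}{66434 - 269} = \frac{1}{66165}$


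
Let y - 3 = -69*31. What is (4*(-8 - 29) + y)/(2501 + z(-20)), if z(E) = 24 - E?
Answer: -2284/2545 ≈ -0.89745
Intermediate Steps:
y = -2136 (y = 3 - 69*31 = 3 - 2139 = -2136)
(4*(-8 - 29) + y)/(2501 + z(-20)) = (4*(-8 - 29) - 2136)/(2501 + (24 - 1*(-20))) = (4*(-37) - 2136)/(2501 + (24 + 20)) = (-148 - 2136)/(2501 + 44) = -2284/2545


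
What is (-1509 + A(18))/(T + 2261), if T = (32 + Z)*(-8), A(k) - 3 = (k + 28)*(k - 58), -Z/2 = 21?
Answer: -3346/2341 ≈ -1.4293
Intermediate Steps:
Z = -42 (Z = -2*21 = -42)
A(k) = 3 + (-58 + k)*(28 + k) (A(k) = 3 + (k + 28)*(k - 58) = 3 + (28 + k)*(-58 + k) = 3 + (-58 + k)*(28 + k))
T = 80 (T = (32 - 42)*(-8) = -10*(-8) = 80)
(-1509 + A(18))/(T + 2261) = (-1509 + (-1621 + 18² - 30*18))/(80 + 2261) = (-1509 + (-1621 + 324 - 540))/2341 = (-1509 - 1837)*(1/2341) = -3346*1/2341 = -3346/2341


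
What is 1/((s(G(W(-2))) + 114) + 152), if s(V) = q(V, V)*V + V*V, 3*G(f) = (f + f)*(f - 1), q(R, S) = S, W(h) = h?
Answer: 1/298 ≈ 0.0033557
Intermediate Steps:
G(f) = 2*f*(-1 + f)/3 (G(f) = ((f + f)*(f - 1))/3 = ((2*f)*(-1 + f))/3 = (2*f*(-1 + f))/3 = 2*f*(-1 + f)/3)
s(V) = 2*V² (s(V) = V*V + V*V = V² + V² = 2*V²)
1/((s(G(W(-2))) + 114) + 152) = 1/((2*((⅔)*(-2)*(-1 - 2))² + 114) + 152) = 1/((2*((⅔)*(-2)*(-3))² + 114) + 152) = 1/((2*4² + 114) + 152) = 1/((2*16 + 114) + 152) = 1/((32 + 114) + 152) = 1/(146 + 152) = 1/298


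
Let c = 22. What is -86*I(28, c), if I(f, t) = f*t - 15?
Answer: -51686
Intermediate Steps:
I(f, t) = -15 + f*t
-86*I(28, c) = -86*(-15 + 28*22) = -86*(-15 + 616) = -86*601 = -51686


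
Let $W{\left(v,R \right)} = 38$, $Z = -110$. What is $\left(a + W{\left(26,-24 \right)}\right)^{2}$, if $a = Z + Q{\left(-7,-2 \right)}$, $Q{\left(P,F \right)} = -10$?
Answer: $6724$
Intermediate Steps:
$a = -120$ ($a = -110 - 10 = -120$)
$\left(a + W{\left(26,-24 \right)}\right)^{2} = \left(-120 + 38\right)^{2} = \left(-82\right)^{2} = 6724$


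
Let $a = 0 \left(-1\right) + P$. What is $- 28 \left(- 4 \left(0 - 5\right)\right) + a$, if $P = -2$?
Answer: $-562$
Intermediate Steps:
$a = -2$ ($a = 0 \left(-1\right) - 2 = 0 - 2 = -2$)
$- 28 \left(- 4 \left(0 - 5\right)\right) + a = - 28 \left(- 4 \left(0 - 5\right)\right) - 2 = - 28 \left(\left(-4\right) \left(-5\right)\right) - 2 = \left(-28\right) 20 - 2 = -560 - 2 = -562$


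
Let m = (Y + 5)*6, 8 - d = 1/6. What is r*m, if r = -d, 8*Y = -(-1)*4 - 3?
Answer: -1927/8 ≈ -240.88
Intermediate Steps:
Y = ⅛ (Y = (-(-1)*4 - 3)/8 = (-1*(-4) - 3)/8 = (4 - 3)/8 = (⅛)*1 = ⅛ ≈ 0.12500)
d = 47/6 (d = 8 - 1/6 = 8 - 1*⅙ = 8 - ⅙ = 47/6 ≈ 7.8333)
r = -47/6 (r = -1*47/6 = -47/6 ≈ -7.8333)
m = 123/4 (m = (⅛ + 5)*6 = (41/8)*6 = 123/4 ≈ 30.750)
r*m = -47/6*123/4 = -1927/8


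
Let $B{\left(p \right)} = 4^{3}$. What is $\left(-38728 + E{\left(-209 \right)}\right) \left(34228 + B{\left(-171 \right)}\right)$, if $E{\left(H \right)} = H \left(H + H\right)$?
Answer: $1667757128$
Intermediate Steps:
$B{\left(p \right)} = 64$
$E{\left(H \right)} = 2 H^{2}$ ($E{\left(H \right)} = H 2 H = 2 H^{2}$)
$\left(-38728 + E{\left(-209 \right)}\right) \left(34228 + B{\left(-171 \right)}\right) = \left(-38728 + 2 \left(-209\right)^{2}\right) \left(34228 + 64\right) = \left(-38728 + 2 \cdot 43681\right) 34292 = \left(-38728 + 87362\right) 34292 = 48634 \cdot 34292 = 1667757128$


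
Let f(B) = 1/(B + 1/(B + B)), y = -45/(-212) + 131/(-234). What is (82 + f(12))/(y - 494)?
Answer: -588400488/3543659333 ≈ -0.16604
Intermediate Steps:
y = -8621/24804 (y = -45*(-1/212) + 131*(-1/234) = 45/212 - 131/234 = -8621/24804 ≈ -0.34756)
f(B) = 1/(B + 1/(2*B))
(82 + f(12))/(y - 494) = (82 + 2*12/(1 + 2*12²))/(-8621/24804 - 494) = (82 + 2*12/(1 + 2*144))/(-12261797/24804) = (82 + 2*12/(1 + 288))*(-24804/12261797) = (82 + 2*12/289)*(-24804/12261797) = (82 + 2*12*(1/289))*(-24804/12261797) = (82 + 24/289)*(-24804/12261797) = (23722/289)*(-24804/12261797) = -588400488/3543659333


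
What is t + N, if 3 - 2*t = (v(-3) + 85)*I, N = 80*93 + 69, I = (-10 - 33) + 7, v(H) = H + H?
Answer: 17865/2 ≈ 8932.5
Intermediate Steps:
v(H) = 2*H
I = -36 (I = -43 + 7 = -36)
N = 7509 (N = 7440 + 69 = 7509)
t = 2847/2 (t = 3/2 - (2*(-3) + 85)*(-36)/2 = 3/2 - (-6 + 85)*(-36)/2 = 3/2 - 79*(-36)/2 = 3/2 - ½*(-2844) = 3/2 + 1422 = 2847/2 ≈ 1423.5)
t + N = 2847/2 + 7509 = 17865/2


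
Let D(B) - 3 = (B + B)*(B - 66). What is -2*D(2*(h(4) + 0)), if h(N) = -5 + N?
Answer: -550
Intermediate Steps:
D(B) = 3 + 2*B*(-66 + B) (D(B) = 3 + (B + B)*(B - 66) = 3 + (2*B)*(-66 + B) = 3 + 2*B*(-66 + B))
-2*D(2*(h(4) + 0)) = -2*(3 - 264*((-5 + 4) + 0) + 2*(2*((-5 + 4) + 0))²) = -2*(3 - 264*(-1 + 0) + 2*(2*(-1 + 0))²) = -2*(3 - 264*(-1) + 2*(2*(-1))²) = -2*(3 - 132*(-2) + 2*(-2)²) = -2*(3 + 264 + 2*4) = -2*(3 + 264 + 8) = -2*275 = -550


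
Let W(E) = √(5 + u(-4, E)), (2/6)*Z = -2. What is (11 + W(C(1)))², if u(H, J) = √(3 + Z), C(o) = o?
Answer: (11 + √(5 + I*√3))² ≈ 175.91 + 10.131*I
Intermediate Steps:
Z = -6 (Z = 3*(-2) = -6)
u(H, J) = I*√3 (u(H, J) = √(3 - 6) = √(-3) = I*√3)
W(E) = √(5 + I*√3)
(11 + W(C(1)))² = (11 + √(5 + I*√3))²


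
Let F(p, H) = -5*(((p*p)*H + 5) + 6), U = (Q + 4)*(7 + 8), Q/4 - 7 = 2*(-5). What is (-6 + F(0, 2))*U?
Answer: 7320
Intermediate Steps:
Q = -12 (Q = 28 + 4*(2*(-5)) = 28 + 4*(-10) = 28 - 40 = -12)
U = -120 (U = (-12 + 4)*(7 + 8) = -8*15 = -120)
F(p, H) = -55 - 5*H*p**2 (F(p, H) = -5*((p**2*H + 5) + 6) = -5*((H*p**2 + 5) + 6) = -5*((5 + H*p**2) + 6) = -5*(11 + H*p**2) = -55 - 5*H*p**2)
(-6 + F(0, 2))*U = (-6 + (-55 - 5*2*0**2))*(-120) = (-6 + (-55 - 5*2*0))*(-120) = (-6 + (-55 + 0))*(-120) = (-6 - 55)*(-120) = -61*(-120) = 7320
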